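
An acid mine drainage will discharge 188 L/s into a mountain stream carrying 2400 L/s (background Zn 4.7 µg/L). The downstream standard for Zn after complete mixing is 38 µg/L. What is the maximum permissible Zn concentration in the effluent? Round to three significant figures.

At the limit, (Qr·Cr + Qe·Cₑ)/(Qr + Qe) = 38:
Cₑ = (2588·38 − 2400·4.700) / 188.0 = 463.1 µg/L.

463 µg/L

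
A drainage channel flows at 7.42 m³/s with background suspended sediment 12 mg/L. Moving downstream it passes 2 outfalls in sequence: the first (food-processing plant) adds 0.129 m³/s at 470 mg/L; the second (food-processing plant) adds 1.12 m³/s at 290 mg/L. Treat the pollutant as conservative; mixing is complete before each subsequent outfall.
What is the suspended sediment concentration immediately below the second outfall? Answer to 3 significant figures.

Outfall 1: combined Q = 7.549 m³/s; C = (7.420·12.00 + 0.1290·470.0)/7.549 = 19.83 mg/L.
Outfall 2: combined Q = 8.669 m³/s; C = (7.549·19.83 + 1.120·290.0)/8.669 = 54.73 mg/L.

54.7 mg/L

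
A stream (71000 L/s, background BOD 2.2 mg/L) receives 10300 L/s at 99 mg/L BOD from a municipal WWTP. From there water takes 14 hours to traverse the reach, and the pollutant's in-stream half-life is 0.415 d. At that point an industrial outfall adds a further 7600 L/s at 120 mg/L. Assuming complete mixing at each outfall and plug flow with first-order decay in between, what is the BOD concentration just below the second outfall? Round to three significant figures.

Flow-weighted average: C = (71000·2.200 + 10300·99.00) / 81300 = 1176000/81300 = 14.46 mg/L; combined flow 81300 L/s.
Half-life 0.415 d → k = ln 2 / 0.415 = 1.670 d⁻¹.
First-order decay: C = 14.46·exp(−k·t) = 14.46·0.3775 = 5.459 mg/L.
Second outfall: C = (81300·5.459 + 7600·120.0)/88900 = 15.25 mg/L.

15.3 mg/L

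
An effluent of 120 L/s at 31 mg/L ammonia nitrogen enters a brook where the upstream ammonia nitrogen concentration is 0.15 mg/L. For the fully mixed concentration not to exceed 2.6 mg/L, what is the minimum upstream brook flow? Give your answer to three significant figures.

1390 L/s

Set C_mix = 2.6: (Q·0.1500 + 120.0·31.00) / (Q + 120.0) = 2.6
→ Q = 120.0·(31.00 − 2.6)/(2.6 − 0.1500) = 1391 L/s.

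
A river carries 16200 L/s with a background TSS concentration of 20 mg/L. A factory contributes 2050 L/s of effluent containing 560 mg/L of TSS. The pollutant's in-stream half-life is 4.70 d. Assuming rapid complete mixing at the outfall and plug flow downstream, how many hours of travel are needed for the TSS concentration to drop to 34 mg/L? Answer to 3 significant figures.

141 h

Mixed concentration C = ΣQC/ΣQ = (16200·20.00 + 2050·560.0) / 18250 = 1472000/18250 = 80.66 mg/L.
Half-life 4.70 d → k = ln 2 / 4.70 = 0.1475 d⁻¹.
80.66·exp(−k·t) = 34 → t = ln(80.66/34)/k = 506100 s = 140.6 h.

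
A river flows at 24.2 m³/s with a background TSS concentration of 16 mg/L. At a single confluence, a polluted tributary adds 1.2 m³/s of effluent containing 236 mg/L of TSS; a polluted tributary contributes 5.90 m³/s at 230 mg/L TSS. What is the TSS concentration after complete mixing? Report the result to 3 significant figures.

Flow-weighted average: C = (24.20·16.00 + 1.200·236.0 + 5.900·230.0) / 31.30 = 2027/31.30 = 64.77 mg/L.

64.8 mg/L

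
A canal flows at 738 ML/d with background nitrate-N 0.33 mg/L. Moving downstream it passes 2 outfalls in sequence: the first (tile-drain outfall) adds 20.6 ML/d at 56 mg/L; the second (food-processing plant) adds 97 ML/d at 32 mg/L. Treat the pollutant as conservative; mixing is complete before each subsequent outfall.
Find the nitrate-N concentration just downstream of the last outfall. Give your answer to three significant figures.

Outfall 1: combined Q = 758.6 ML/d; C = (738.0·0.3300 + 20.60·56.00)/758.6 = 1.842 mg/L.
Outfall 2: combined Q = 855.6 ML/d; C = (758.6·1.842 + 97.00·32.00)/855.6 = 5.261 mg/L.

5.26 mg/L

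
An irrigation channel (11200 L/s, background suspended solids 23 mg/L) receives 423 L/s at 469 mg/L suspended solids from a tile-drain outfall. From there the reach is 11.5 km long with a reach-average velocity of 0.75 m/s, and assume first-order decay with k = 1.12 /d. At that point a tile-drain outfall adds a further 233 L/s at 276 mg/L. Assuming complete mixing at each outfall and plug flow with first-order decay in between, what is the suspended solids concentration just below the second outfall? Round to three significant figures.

37.0 mg/L

Mixed concentration C = ΣQC/ΣQ = (11200·23.00 + 423.0·469.0) / 11620 = 456000/11620 = 39.23 mg/L; combined flow 11620 L/s.
Travel time t = 11.5·1000 / 0.75 = 15330 s = 4.259 h.
After decay, C = 39.23 × e^(−kt) = 39.23 × 0.8197 = 32.16 mg/L.
At the second outfall, C = (11620·32.16 + 233.0·276.0) / (11620 + 233.0) = 36.95 mg/L.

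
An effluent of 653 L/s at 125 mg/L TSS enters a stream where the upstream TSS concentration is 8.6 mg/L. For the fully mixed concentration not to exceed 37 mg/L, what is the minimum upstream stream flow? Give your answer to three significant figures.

2020 L/s

Set C_mix = 37: (Q·8.600 + 653.0·125.0) / (Q + 653.0) = 37
→ Q = 653.0·(125.0 − 37)/(37 − 8.600) = 2023 L/s.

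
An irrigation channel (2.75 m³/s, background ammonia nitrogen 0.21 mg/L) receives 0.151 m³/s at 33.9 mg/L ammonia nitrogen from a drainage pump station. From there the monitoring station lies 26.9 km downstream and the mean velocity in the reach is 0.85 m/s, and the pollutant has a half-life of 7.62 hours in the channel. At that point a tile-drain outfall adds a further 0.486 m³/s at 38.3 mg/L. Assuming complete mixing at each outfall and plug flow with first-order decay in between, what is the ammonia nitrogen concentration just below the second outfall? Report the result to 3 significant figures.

6.25 mg/L

Mixed concentration C = ΣQC/ΣQ = (2.750·0.2100 + 0.1510·33.90) / 2.901 = 5.696/2.901 = 1.964 mg/L; combined flow 2.901 m³/s.
Travel time t = 26.9·1000 / 0.85 = 31650 s = 8.791 h.
Half-life 7.62 h → k = ln 2 / 7.62 = 0.09096 h⁻¹ = 2.183 d⁻¹.
Decay over the reach: 1.964·exp(−kt) = 1.964·0.4495 = 0.8826 mg/L.
Second outfall: C = (2.901·0.8826 + 0.4860·38.30)/3.387 = 6.252 mg/L.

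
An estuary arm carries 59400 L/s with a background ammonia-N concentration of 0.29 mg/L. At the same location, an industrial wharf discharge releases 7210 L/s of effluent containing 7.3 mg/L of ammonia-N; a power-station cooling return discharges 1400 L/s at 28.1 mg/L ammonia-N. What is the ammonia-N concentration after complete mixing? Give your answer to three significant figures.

Conservation of mass: C = (59400·0.2900 + 7210·7.300 + 1400·28.10) / 68010 = 109200/68010 = 1.606 mg/L.

1.61 mg/L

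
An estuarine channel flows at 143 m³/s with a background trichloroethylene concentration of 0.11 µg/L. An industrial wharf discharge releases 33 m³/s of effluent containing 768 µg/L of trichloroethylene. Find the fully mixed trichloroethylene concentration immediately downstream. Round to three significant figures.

After mixing, C = (143.0·0.1100 + 33.00·768.0) / 176.0 = 25360/176.0 = 144.1 µg/L.

144 µg/L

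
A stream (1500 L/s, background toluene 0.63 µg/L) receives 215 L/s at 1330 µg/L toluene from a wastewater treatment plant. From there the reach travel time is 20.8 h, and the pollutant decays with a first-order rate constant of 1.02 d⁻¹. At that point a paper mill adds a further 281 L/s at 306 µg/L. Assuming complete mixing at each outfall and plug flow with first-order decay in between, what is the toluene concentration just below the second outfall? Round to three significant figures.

102 µg/L

Mass balance: C = (1500·0.6300 + 215.0·1330) / 1715 = 286900/1715 = 167.3 µg/L; combined flow 1715 L/s.
First-order decay: C = 167.3·exp(−k·t) = 167.3·0.4131 = 69.11 µg/L.
At the second outfall, C = (1715·69.11 + 281.0·306.0) / (1715 + 281.0) = 102.5 µg/L.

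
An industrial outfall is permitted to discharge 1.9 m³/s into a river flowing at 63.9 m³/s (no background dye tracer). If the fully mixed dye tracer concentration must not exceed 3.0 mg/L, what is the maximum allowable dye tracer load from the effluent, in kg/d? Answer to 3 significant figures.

17100 kg/d

Mass balance at the limit: 63.90·0 + 1.900·Cₑ = 65.80·3.0 → Cₑ = 103.9 mg/L.
Load = 1.900 m³/s × 103.9 g/m³ × 86 400 s/d = 17060 kg/d.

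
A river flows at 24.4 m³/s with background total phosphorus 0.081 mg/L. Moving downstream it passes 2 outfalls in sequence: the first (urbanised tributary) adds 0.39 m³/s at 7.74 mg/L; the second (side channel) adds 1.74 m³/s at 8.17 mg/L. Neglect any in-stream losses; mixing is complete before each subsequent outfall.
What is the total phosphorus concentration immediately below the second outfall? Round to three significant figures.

Outfall 1: combined Q = 24.79 m³/s; C = (24.40·0.08100 + 0.3900·7.740)/24.79 = 0.2015 mg/L.
Outfall 2: combined Q = 26.53 m³/s; C = (24.79·0.2015 + 1.740·8.170)/26.53 = 0.7241 mg/L.

0.724 mg/L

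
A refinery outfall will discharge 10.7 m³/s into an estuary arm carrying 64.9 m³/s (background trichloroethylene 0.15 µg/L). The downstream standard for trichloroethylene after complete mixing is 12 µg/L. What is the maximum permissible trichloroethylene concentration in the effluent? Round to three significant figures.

At the limit, (Qr·Cr + Qe·Cₑ)/(Qr + Qe) = 12:
Cₑ = (75.60·12 − 64.90·0.1500) / 10.70 = 83.88 µg/L.

83.9 µg/L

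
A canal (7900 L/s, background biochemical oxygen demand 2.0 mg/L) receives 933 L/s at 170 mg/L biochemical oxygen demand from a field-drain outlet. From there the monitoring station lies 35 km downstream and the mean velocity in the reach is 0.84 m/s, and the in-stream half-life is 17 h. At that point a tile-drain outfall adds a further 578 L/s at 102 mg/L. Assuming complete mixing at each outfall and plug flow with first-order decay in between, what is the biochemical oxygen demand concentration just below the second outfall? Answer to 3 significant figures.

Flow-weighted average: C = (7900·2.000 + 933.0·170.0) / 8833 = 174400/8833 = 19.75 mg/L; combined flow 8833 L/s.
Travel time t = 35·1000 / 0.84 = 41670 s = 11.57 h.
Half-life 17 h → k = ln 2 / 17 = 0.04077 h⁻¹ = 0.9786 d⁻¹.
Applying C = C₀e^(−kt): 19.75 × 0.6238 = 12.32 mg/L.
At the second outfall, C = (8833·12.32 + 578.0·102.0) / (8833 + 578.0) = 17.83 mg/L.

17.8 mg/L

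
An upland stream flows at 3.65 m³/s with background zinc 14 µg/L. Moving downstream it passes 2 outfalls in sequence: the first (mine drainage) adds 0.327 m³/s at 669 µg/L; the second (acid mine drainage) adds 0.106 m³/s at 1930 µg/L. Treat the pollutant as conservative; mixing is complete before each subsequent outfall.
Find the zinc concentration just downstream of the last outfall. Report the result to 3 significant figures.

After outfall 1: Q = 3.650 + 0.3270 = 3.977 m³/s; C = (3.650·14.00 + 0.3270·669.0)/3.977 = 67.86 µg/L.
After outfall 2: Q = 3.977 + 0.1060 = 4.083 m³/s; C = (3.977·67.86 + 0.1060·1930)/4.083 = 116.2 µg/L.

116 µg/L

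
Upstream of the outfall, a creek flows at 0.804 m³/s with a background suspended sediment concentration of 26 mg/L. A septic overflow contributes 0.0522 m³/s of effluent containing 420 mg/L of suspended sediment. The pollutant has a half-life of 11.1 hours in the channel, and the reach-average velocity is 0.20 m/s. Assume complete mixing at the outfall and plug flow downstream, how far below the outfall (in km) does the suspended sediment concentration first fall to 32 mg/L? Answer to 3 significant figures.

Flow-weighted average: C = (0.8040·26.00 + 0.05220·420.0) / 0.8562 = 42.83/0.8562 = 50.02 mg/L.
Half-life 11.1 h → k = ln 2 / 11.1 = 0.06245 h⁻¹ = 1.499 d⁻¹.
Set 50.02·exp(−k·t) = 32 → t = ln(50.02/32)/k = 25750 s = 7.154 h.
Distance = v·t = 0.20·25750 = 5151 m = 5.151 km.

5.15 km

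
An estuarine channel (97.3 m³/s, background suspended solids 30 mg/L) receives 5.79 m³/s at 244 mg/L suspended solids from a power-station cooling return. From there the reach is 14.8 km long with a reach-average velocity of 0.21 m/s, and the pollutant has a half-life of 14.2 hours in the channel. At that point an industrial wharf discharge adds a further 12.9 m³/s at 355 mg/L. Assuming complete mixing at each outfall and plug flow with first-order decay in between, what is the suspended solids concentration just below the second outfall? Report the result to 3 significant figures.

53.8 mg/L

After mixing, C = (97.30·30.00 + 5.790·244.0) / 103.1 = 4332/103.1 = 42.02 mg/L; combined flow 103.1 m³/s.
Travel time t = 14.8·1000 / 0.21 = 70480 s = 19.58 h.
Half-life 14.2 h → k = ln 2 / 14.2 = 0.04881 h⁻¹ = 1.172 d⁻¹.
Applying C = C₀e^(−kt): 42.02 × 0.3846 = 16.16 mg/L.
Second outfall: C = (103.1·16.16 + 12.90·355.0)/116.0 = 53.84 mg/L.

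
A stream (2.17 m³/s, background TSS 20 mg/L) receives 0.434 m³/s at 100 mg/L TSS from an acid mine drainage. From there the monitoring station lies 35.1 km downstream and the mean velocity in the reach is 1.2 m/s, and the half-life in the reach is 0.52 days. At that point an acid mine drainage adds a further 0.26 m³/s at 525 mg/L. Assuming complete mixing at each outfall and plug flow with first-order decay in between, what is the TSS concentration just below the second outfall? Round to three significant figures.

67.0 mg/L

After mixing, C = (2.170·20.00 + 0.4340·100.0) / 2.604 = 86.80/2.604 = 33.33 mg/L; combined flow 2.604 m³/s.
Travel time t = 35.1·1000 / 1.2 = 29250 s = 8.125 h.
Half-life 0.52 d → k = ln 2 / 0.52 = 1.333 d⁻¹.
Decay over the reach: 33.33·exp(−kt) = 33.33·0.6368 = 21.23 mg/L.
At the second outfall, C = (2.604·21.23 + 0.2600·525.0) / (2.604 + 0.2600) = 66.96 mg/L.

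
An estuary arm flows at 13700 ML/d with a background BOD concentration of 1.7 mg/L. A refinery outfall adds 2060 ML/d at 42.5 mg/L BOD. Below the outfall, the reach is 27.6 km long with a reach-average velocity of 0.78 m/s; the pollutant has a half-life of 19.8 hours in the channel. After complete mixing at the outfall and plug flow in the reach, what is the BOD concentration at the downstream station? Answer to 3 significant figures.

Conservation of mass: C = (13700·1.700 + 2060·42.50) / 15760 = 110800/15760 = 7.033 mg/L.
Travel time t = 27.6·1000 / 0.78 = 35380 s = 9.829 h.
Half-life 19.8 h → k = ln 2 / 19.8 = 0.03501 h⁻¹ = 0.8402 d⁻¹.
Decay over the reach: 7.033·exp(−kt) = 7.033·0.7089 = 4.985 mg/L.

4.99 mg/L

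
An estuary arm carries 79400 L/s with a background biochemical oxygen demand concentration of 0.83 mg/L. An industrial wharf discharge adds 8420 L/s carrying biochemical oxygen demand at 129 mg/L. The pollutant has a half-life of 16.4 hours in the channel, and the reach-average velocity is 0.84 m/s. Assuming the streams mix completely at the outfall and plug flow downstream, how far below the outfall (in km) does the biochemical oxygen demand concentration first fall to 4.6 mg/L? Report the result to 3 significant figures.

75.0 km

Flow-weighted average: C = (79400·0.8300 + 8420·129.0) / 87820 = 1152000/87820 = 13.12 mg/L.
Half-life 16.4 h → k = ln 2 / 16.4 = 0.04227 h⁻¹ = 1.014 d⁻¹.
Set 13.12·exp(−k·t) = 4.6 → t = ln(13.12/4.6)/k = 89260 s = 24.80 h.
Distance = v·t = 0.84·89260 = 74980 m = 74.98 km.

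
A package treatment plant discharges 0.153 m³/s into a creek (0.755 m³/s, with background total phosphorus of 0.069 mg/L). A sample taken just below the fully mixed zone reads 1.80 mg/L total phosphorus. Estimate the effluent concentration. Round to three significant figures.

10.3 mg/L

Mass balance: 0.7550·0.06900 + 0.1530·Cₑ = 0.9080·1.800
→ Cₑ = (0.9080·1.800 − 0.7550·0.06900) / 0.1530 = 10.34 mg/L.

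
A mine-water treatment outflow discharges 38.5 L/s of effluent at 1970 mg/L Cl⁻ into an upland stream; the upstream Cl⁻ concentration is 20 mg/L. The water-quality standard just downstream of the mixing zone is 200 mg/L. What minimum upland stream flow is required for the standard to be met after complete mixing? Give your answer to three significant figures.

379 L/s

Set C_mix = 200: (Q·20.00 + 38.50·1970) / (Q + 38.50) = 200
→ Q = 38.50·(1970 − 200)/(200 − 20.00) = 378.6 L/s.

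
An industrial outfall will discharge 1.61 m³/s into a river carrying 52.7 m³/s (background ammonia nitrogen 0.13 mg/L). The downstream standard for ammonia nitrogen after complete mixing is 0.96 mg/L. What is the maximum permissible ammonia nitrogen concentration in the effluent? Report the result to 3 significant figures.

At the limit, (Qr·Cr + Qe·Cₑ)/(Qr + Qe) = 0.96:
Cₑ = (54.31·0.96 − 52.70·0.1300) / 1.610 = 28.13 mg/L.

28.1 mg/L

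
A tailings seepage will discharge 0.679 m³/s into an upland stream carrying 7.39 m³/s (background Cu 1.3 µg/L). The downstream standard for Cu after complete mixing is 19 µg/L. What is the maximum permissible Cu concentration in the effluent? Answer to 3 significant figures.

212 µg/L

At the limit, (Qr·Cr + Qe·Cₑ)/(Qr + Qe) = 19:
Cₑ = (8.069·19 − 7.390·1.300) / 0.6790 = 211.6 µg/L.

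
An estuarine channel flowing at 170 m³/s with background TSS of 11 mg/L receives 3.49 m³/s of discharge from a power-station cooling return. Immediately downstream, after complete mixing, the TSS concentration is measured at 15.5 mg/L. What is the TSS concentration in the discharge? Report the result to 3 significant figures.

Mass balance: 170.0·11.00 + 3.490·Cₑ = 173.5·15.50
→ Cₑ = (173.5·15.50 − 170.0·11.00) / 3.490 = 234.7 mg/L.

235 mg/L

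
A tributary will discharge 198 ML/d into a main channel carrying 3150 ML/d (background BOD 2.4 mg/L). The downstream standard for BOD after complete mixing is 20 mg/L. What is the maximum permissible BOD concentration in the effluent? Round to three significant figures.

At the limit, (Qr·Cr + Qe·Cₑ)/(Qr + Qe) = 20:
Cₑ = (3348·20 − 3150·2.400) / 198.0 = 300.0 mg/L.

300 mg/L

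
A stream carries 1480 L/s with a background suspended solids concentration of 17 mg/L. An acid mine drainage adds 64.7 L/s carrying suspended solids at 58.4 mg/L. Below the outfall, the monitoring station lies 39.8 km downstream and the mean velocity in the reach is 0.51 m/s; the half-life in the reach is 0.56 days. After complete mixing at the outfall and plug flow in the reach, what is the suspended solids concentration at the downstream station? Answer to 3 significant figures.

Flow-weighted average: C = (1480·17.00 + 64.70·58.40) / 1545 = 28940/1545 = 18.73 mg/L.
Travel time t = 39.8·1000 / 0.51 = 78040 s = 21.68 h.
Half-life 0.56 d → k = ln 2 / 0.56 = 1.238 d⁻¹.
Decay over the reach: 18.73·exp(−kt) = 18.73·0.3269 = 6.125 mg/L.

6.12 mg/L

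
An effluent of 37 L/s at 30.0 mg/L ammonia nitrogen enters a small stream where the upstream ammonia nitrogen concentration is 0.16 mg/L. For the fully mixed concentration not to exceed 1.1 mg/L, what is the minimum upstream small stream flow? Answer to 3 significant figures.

1140 L/s

Set C_mix = 1.1: (Q·0.1600 + 37.00·30.00) / (Q + 37.00) = 1.1
→ Q = 37.00·(30.00 − 1.1)/(1.1 − 0.1600) = 1138 L/s.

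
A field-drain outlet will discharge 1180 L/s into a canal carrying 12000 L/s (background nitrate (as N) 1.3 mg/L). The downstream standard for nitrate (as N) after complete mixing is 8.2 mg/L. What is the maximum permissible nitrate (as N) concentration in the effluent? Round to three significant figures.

At the limit, (Qr·Cr + Qe·Cₑ)/(Qr + Qe) = 8.2:
Cₑ = (13180·8.2 − 12000·1.300) / 1180 = 78.37 mg/L.

78.4 mg/L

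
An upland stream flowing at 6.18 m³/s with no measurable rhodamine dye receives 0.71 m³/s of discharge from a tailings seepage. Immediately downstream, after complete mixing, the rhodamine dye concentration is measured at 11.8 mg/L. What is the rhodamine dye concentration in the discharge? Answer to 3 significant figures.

115 mg/L

Mass balance: 6.180·0 + 0.7100·Cₑ = 6.890·11.80
→ Cₑ = (6.890·11.80 − 6.180·0) / 0.7100 = 114.5 mg/L.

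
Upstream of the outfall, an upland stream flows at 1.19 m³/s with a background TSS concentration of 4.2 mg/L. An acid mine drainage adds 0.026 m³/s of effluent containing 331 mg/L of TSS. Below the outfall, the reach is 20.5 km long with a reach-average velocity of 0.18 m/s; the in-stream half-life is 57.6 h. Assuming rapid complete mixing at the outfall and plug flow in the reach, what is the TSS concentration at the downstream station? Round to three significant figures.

7.65 mg/L

Mass balance: C = (1.190·4.200 + 0.02600·331.0) / 1.216 = 13.60/1.216 = 11.19 mg/L.
Travel time t = 20.5·1000 / 0.18 = 113900 s = 31.64 h.
Half-life 57.6 h → k = ln 2 / 57.6 = 0.01203 h⁻¹ = 0.2888 d⁻¹.
Decay over the reach: 11.19·exp(−kt) = 11.19·0.6834 = 7.645 mg/L.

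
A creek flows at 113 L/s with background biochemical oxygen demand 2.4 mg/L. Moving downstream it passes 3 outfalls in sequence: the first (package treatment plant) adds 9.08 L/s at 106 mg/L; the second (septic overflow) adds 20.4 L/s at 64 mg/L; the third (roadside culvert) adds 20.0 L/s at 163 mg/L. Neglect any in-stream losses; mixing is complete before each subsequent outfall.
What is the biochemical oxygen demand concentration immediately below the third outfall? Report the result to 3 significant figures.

35.7 mg/L

Outfall 1: combined Q = 122.1 L/s; C = (113.0·2.400 + 9.080·106.0)/122.1 = 10.11 mg/L.
Outfall 2: combined Q = 142.5 L/s; C = (122.1·10.11 + 20.40·64.00)/142.5 = 17.82 mg/L.
Outfall 3: combined Q = 162.5 L/s; C = (142.5·17.82 + 20.00·163.0)/162.5 = 35.69 mg/L.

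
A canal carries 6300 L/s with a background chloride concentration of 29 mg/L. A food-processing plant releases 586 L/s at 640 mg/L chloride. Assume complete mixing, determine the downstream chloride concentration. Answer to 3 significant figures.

81.0 mg/L

Conservation of mass: C = (6300·29.00 + 586.0·640.0) / 6886 = 557700/6886 = 81.00 mg/L.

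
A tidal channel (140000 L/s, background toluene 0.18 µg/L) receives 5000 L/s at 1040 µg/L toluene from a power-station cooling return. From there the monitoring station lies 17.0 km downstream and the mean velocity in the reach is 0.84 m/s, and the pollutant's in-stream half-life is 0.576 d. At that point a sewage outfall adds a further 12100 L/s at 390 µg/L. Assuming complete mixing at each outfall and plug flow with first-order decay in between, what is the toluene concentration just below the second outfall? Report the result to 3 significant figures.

Mass balance: C = (140000·0.1800 + 5000·1040) / 145000 = 5225000/145000 = 36.04 µg/L; combined flow 145000 L/s.
Travel time t = 17.0·1000 / 0.84 = 20240 s = 5.622 h.
Half-life 0.576 d → k = ln 2 / 0.576 = 1.203 d⁻¹.
Applying C = C₀e^(−kt): 36.04 × 0.7544 = 27.18 µg/L.
Second outfall: C = (145000·27.18 + 12100·390.0)/157100 = 55.13 µg/L.

55.1 µg/L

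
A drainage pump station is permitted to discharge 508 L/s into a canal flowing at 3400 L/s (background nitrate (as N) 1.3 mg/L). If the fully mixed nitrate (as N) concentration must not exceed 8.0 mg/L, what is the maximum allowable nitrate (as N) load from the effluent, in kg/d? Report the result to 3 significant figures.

Mass balance at the limit: 3400·1.300 + 508.0·Cₑ = 3908·8.0 → Cₑ = 52.84 mg/L.
508.0 L/s = 0.5080 m³/s. Load = 0.5080 m³/s × 52.84 g/m³ × 86 400 s/d = 2319 kg/d.

2320 kg/d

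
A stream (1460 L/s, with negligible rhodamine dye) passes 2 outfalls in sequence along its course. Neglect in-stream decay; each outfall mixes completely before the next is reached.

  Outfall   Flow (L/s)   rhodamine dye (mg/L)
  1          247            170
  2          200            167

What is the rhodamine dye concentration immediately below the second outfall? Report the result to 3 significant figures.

Outfall 1: combined Q = 1707 L/s; C = (1460·0 + 247.0·170.0)/1707 = 24.60 mg/L.
Outfall 2: combined Q = 1907 L/s; C = (1707·24.60 + 200.0·167.0)/1907 = 39.53 mg/L.

39.5 mg/L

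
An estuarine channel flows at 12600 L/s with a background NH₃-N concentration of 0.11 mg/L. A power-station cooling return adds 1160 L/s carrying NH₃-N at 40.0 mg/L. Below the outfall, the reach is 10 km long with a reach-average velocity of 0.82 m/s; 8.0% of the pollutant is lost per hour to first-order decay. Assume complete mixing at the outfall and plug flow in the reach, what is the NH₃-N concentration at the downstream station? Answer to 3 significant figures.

Conservation of mass: C = (12600·0.1100 + 1160·40.00) / 13760 = 47790/13760 = 3.473 mg/L.
Travel time t = 10·1000 / 0.82 = 12200 s = 3.388 h.
8.0%/h lost → k = −ln(1 − 0.08) = 0.08338 h⁻¹.
After decay, C = 3.473 × e^(−kt) = 3.473 × 0.7539 = 2.618 mg/L.

2.62 mg/L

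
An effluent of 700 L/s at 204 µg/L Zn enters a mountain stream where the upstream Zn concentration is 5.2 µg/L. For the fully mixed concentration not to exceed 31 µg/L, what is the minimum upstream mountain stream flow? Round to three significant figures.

Set C_mix = 31: (Q·5.200 + 700.0·204.0) / (Q + 700.0) = 31
→ Q = 700.0·(204.0 − 31)/(31 − 5.200) = 4694 L/s.

4690 L/s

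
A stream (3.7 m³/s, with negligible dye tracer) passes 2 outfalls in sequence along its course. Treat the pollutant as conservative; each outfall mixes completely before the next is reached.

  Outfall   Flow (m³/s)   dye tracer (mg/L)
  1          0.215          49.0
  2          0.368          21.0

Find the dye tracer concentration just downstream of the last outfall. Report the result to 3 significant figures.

After outfall 1: Q = 3.700 + 0.2150 = 3.915 m³/s; C = (3.700·0 + 0.2150·49.00)/3.915 = 2.691 mg/L.
After outfall 2: Q = 3.915 + 0.3680 = 4.283 m³/s; C = (3.915·2.691 + 0.3680·21.00)/4.283 = 4.264 mg/L.

4.26 mg/L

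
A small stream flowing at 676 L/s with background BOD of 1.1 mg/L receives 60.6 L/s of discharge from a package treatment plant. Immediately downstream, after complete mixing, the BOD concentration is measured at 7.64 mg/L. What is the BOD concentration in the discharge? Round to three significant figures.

Mass balance: 676.0·1.100 + 60.60·Cₑ = 736.6·7.640
→ Cₑ = (736.6·7.640 − 676.0·1.100) / 60.60 = 80.59 mg/L.

80.6 mg/L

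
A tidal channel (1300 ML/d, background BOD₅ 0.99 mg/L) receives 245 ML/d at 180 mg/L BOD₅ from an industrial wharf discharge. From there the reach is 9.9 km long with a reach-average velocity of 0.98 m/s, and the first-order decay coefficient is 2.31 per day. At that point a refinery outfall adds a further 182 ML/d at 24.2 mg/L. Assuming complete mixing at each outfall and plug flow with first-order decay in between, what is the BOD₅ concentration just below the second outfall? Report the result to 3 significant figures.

22.6 mg/L

Mass balance: C = (1300·0.9900 + 245.0·180.0) / 1545 = 45390/1545 = 29.38 mg/L; combined flow 1545 ML/d.
Travel time t = 9.9·1000 / 0.98 = 10100 s = 2.806 h.
Applying C = C₀e^(−kt): 29.38 × 0.7633 = 22.42 mg/L.
Second outfall: C = (1545·22.42 + 182.0·24.20)/1727 = 22.61 mg/L.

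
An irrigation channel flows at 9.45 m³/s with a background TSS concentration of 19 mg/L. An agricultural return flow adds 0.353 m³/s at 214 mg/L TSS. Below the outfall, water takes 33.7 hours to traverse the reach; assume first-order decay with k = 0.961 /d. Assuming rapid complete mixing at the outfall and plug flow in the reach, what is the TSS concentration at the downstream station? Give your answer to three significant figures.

6.75 mg/L

Mixed concentration C = ΣQC/ΣQ = (9.450·19.00 + 0.3530·214.0) / 9.803 = 255.1/9.803 = 26.02 mg/L.
Applying C = C₀e^(−kt): 26.02 × 0.2594 = 6.750 mg/L.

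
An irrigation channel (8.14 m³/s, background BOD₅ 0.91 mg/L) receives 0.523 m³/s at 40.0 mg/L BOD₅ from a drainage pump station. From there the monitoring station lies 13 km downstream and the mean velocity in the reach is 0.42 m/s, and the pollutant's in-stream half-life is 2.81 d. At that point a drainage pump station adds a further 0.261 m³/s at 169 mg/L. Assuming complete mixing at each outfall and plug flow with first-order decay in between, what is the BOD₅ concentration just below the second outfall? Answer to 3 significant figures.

7.85 mg/L

Conservation of mass: C = (8.140·0.9100 + 0.5230·40.00) / 8.663 = 28.33/8.663 = 3.270 mg/L; combined flow 8.663 m³/s.
Travel time t = 13·1000 / 0.42 = 30950 s = 8.598 h.
Half-life 2.81 d → k = ln 2 / 2.81 = 0.2467 d⁻¹.
First-order decay: C = 3.270·exp(−k·t) = 3.270·0.9154 = 2.993 mg/L.
Second outfall: C = (8.663·2.993 + 0.2610·169.0)/8.924 = 7.849 mg/L.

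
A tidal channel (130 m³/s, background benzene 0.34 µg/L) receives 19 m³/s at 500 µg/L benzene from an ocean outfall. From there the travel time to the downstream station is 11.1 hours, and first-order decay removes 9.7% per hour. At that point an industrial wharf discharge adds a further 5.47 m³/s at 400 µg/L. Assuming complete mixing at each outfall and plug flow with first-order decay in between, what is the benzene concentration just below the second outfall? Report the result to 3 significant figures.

34.1 µg/L

Mixed concentration C = ΣQC/ΣQ = (130.0·0.3400 + 19.00·500.0) / 149.0 = 9544/149.0 = 64.06 µg/L; combined flow 149.0 m³/s.
9.7%/h lost → k = −ln(1 − 0.097) = 0.1020 h⁻¹.
First-order decay: C = 64.06·exp(−k·t) = 64.06·0.3222 = 20.64 µg/L.
Second outfall: C = (149.0·20.64 + 5.470·400.0)/154.5 = 34.07 µg/L.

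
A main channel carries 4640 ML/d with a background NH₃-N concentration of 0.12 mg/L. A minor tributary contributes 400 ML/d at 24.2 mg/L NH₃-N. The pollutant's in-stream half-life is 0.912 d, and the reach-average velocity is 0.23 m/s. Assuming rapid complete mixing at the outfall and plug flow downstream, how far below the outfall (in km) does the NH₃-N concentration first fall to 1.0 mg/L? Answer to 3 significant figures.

Mass balance: C = (4640·0.1200 + 400.0·24.20) / 5040 = 10240/5040 = 2.031 mg/L.
Half-life 0.912 d → k = ln 2 / 0.912 = 0.7600 d⁻¹.
Set 2.031·exp(−k·t) = 1.0 → t = ln(2.031/1.0)/k = 80550 s = 22.38 h.
Distance = v·t = 0.23·80550 = 18530 m = 18.53 km.

18.5 km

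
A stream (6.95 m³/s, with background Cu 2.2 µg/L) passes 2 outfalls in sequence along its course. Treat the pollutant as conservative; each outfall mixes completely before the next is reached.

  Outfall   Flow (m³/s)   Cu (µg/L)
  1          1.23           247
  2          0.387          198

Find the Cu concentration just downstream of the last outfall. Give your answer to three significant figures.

46.2 µg/L

After outfall 1: Q = 6.950 + 1.230 = 8.180 m³/s; C = (6.950·2.200 + 1.230·247.0)/8.180 = 39.01 µg/L.
After outfall 2: Q = 8.180 + 0.3870 = 8.567 m³/s; C = (8.180·39.01 + 0.3870·198.0)/8.567 = 46.19 µg/L.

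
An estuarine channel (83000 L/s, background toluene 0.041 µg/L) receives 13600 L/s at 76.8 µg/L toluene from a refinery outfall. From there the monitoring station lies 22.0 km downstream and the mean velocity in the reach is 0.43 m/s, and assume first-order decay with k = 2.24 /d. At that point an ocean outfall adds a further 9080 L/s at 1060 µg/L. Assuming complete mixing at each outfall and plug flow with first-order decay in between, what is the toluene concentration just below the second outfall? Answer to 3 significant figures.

Mixed concentration C = ΣQC/ΣQ = (83000·0.04100 + 13600·76.80) / 96600 = 1048000/96600 = 10.85 µg/L; combined flow 96600 L/s.
Travel time t = 22.0·1000 / 0.43 = 51160 s = 14.21 h.
First-order decay: C = 10.85·exp(−k·t) = 10.85·0.2654 = 2.879 µg/L.
Second outfall: C = (96600·2.879 + 9080·1060)/105700 = 93.71 µg/L.

93.7 µg/L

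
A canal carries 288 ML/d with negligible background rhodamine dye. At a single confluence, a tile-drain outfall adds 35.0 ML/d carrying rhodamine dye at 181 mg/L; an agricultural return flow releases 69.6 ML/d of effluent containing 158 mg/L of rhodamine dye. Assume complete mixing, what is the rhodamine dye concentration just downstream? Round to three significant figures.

Conservation of mass: C = (288.0·0 + 35.00·181.0 + 69.60·158.0) / 392.6 = 17330/392.6 = 44.15 mg/L.

44.1 mg/L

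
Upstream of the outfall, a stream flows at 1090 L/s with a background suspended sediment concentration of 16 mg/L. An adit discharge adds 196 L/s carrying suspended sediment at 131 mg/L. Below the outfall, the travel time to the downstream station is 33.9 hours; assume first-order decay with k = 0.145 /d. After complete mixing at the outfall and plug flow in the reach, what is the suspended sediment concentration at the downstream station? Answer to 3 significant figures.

After mixing, C = (1090·16.00 + 196.0·131.0) / 1286 = 43120/1286 = 33.53 mg/L.
First-order decay: C = 33.53·exp(−k·t) = 33.53·0.8148 = 27.32 mg/L.

27.3 mg/L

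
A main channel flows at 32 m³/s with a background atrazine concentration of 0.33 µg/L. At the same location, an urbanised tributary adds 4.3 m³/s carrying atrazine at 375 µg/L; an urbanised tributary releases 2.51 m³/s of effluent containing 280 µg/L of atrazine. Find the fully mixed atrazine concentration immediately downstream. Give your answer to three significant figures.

59.9 µg/L

Conservation of mass: C = (32.00·0.3300 + 4.300·375.0 + 2.510·280.0) / 38.81 = 2326/38.81 = 59.93 µg/L.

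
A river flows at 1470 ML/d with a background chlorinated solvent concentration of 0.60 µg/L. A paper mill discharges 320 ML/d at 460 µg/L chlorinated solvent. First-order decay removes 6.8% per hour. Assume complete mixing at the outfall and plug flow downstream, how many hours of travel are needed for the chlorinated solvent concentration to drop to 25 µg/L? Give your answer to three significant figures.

17.0 h

Conservation of mass: C = (1470·0.6000 + 320.0·460.0) / 1790 = 148100/1790 = 82.73 µg/L.
6.8%/h lost → k = −ln(1 − 0.068) = 0.07042 h⁻¹.
82.73·exp(−k·t) = 25 → t = ln(82.73/25)/k = 61170 s = 16.99 h.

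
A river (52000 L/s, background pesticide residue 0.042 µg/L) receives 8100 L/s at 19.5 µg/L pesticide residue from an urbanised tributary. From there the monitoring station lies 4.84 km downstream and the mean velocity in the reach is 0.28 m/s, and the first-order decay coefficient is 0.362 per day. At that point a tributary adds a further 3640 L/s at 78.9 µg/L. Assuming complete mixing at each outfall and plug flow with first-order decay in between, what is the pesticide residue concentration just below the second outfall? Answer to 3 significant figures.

6.84 µg/L

Conservation of mass: C = (52000·0.04200 + 8100·19.50) / 60100 = 160100/60100 = 2.664 µg/L; combined flow 60100 L/s.
Travel time t = 4.84·1000 / 0.28 = 17290 s = 4.802 h.
After decay, C = 2.664 × e^(−kt) = 2.664 × 0.9301 = 2.478 µg/L.
At the second outfall, C = (60100·2.478 + 3640·78.90) / (60100 + 3640) = 6.843 µg/L.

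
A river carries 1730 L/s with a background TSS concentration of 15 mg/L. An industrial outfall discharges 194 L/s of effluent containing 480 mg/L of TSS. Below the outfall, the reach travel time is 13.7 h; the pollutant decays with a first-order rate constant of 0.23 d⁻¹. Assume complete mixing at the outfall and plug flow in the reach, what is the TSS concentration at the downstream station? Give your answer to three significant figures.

54.3 mg/L

Conservation of mass: C = (1730·15.00 + 194.0·480.0) / 1924 = 119100/1924 = 61.89 mg/L.
Decay over the reach: 61.89·exp(−kt) = 61.89·0.8770 = 54.27 mg/L.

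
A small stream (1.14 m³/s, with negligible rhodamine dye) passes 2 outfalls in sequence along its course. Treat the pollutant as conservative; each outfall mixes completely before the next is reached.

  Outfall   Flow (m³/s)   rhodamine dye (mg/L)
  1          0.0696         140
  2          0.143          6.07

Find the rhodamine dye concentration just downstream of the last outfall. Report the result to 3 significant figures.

After outfall 1: Q = 1.140 + 0.06960 = 1.210 m³/s; C = (1.140·0 + 0.06960·140.0)/1.210 = 8.056 mg/L.
After outfall 2: Q = 1.210 + 0.1430 = 1.353 m³/s; C = (1.210·8.056 + 0.1430·6.070)/1.353 = 7.846 mg/L.

7.85 mg/L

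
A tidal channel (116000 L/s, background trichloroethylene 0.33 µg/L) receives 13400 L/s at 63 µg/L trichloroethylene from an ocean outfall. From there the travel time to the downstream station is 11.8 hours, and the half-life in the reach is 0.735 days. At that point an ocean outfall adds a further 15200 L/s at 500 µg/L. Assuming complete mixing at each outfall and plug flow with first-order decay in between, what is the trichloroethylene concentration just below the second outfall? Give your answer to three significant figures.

Mixed concentration C = ΣQC/ΣQ = (116000·0.3300 + 13400·63.00) / 129400 = 882500/129400 = 6.820 µg/L; combined flow 129400 L/s.
Half-life 0.735 d → k = ln 2 / 0.735 = 0.9431 d⁻¹.
Decay over the reach: 6.820·exp(−kt) = 6.820·0.6290 = 4.289 µg/L.
At the second outfall, C = (129400·4.289 + 15200·500.0) / (129400 + 15200) = 56.40 µg/L.

56.4 µg/L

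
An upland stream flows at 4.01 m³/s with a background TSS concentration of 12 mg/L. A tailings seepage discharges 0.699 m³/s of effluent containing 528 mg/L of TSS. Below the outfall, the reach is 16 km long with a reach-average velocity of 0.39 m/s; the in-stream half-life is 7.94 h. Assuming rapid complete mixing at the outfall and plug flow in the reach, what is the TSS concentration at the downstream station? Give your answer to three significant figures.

After mixing, C = (4.010·12.00 + 0.6990·528.0) / 4.709 = 417.2/4.709 = 88.59 mg/L.
Travel time t = 16·1000 / 0.39 = 41030 s = 11.40 h.
Half-life 7.94 h → k = ln 2 / 7.94 = 0.08730 h⁻¹ = 2.095 d⁻¹.
After decay, C = 88.59 × e^(−kt) = 88.59 × 0.3698 = 32.76 mg/L.

32.8 mg/L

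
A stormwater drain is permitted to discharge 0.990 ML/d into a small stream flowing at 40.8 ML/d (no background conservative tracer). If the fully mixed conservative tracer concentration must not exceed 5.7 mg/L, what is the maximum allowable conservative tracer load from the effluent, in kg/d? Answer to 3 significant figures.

238 kg/d

Mass balance at the limit: 40.80·0 + 0.9900·Cₑ = 41.79·5.7 → Cₑ = 240.6 mg/L.
0.9900 ML/d = 0.01146 m³/s. Load = 0.01146 m³/s × 240.6 g/m³ × 86 400 s/d = 238.2 kg/d.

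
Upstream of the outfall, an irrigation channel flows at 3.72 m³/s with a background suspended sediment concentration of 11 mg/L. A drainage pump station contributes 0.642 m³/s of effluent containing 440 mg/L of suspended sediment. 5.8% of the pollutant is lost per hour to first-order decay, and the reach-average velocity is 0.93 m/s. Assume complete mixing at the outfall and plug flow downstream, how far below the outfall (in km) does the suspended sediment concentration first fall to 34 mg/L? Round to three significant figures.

Mass balance: C = (3.720·11.00 + 0.6420·440.0) / 4.362 = 323.4/4.362 = 74.14 mg/L.
5.8%/h lost → k = −ln(1 − 0.058) = 0.05975 h⁻¹.
Set 74.14·exp(−k·t) = 34 → t = ln(74.14/34)/k = 46970 s = 13.05 h.
Distance = v·t = 0.93·46970 = 43680 m = 43.68 km.

43.7 km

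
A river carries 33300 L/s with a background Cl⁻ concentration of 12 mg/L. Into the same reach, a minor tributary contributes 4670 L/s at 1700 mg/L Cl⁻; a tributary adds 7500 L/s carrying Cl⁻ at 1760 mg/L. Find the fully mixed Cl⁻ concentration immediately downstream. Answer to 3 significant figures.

474 mg/L

Flow-weighted average: C = (33300·12.00 + 4670·1700 + 7500·1760) / 45470 = 21540000/45470 = 473.7 mg/L.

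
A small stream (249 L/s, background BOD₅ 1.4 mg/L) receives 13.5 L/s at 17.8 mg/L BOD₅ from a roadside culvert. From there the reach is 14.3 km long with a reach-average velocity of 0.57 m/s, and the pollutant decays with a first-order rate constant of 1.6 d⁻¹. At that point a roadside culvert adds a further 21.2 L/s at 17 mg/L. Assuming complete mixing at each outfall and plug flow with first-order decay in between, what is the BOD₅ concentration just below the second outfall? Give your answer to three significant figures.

Flow-weighted average: C = (249.0·1.400 + 13.50·17.80) / 262.5 = 588.9/262.5 = 2.243 mg/L; combined flow 262.5 L/s.
Travel time t = 14.3·1000 / 0.57 = 25090 s = 6.969 h.
Decay over the reach: 2.243·exp(−kt) = 2.243·0.6284 = 1.410 mg/L.
Second outfall: C = (262.5·1.410 + 21.20·17.00)/283.7 = 2.575 mg/L.

2.57 mg/L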